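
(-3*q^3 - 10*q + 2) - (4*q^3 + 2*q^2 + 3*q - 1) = -7*q^3 - 2*q^2 - 13*q + 3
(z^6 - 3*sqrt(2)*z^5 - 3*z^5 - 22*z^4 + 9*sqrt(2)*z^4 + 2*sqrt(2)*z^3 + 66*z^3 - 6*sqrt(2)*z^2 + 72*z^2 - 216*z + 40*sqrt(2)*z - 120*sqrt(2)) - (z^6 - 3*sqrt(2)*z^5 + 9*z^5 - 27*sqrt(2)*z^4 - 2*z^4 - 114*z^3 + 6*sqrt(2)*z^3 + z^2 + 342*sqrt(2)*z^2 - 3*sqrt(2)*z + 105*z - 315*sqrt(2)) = -12*z^5 - 20*z^4 + 36*sqrt(2)*z^4 - 4*sqrt(2)*z^3 + 180*z^3 - 348*sqrt(2)*z^2 + 71*z^2 - 321*z + 43*sqrt(2)*z + 195*sqrt(2)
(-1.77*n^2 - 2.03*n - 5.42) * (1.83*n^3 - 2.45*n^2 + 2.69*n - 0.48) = -3.2391*n^5 + 0.6216*n^4 - 9.7064*n^3 + 8.6679*n^2 - 13.6054*n + 2.6016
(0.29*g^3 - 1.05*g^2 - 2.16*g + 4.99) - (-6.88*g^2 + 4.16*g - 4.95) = 0.29*g^3 + 5.83*g^2 - 6.32*g + 9.94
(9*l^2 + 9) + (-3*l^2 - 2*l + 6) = 6*l^2 - 2*l + 15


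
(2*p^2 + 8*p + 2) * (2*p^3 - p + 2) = 4*p^5 + 16*p^4 + 2*p^3 - 4*p^2 + 14*p + 4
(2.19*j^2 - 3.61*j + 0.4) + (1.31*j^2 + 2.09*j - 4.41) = 3.5*j^2 - 1.52*j - 4.01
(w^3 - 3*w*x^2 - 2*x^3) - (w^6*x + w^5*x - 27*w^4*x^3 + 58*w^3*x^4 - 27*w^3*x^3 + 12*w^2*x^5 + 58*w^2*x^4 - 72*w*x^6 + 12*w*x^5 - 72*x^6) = -w^6*x - w^5*x + 27*w^4*x^3 - 58*w^3*x^4 + 27*w^3*x^3 + w^3 - 12*w^2*x^5 - 58*w^2*x^4 + 72*w*x^6 - 12*w*x^5 - 3*w*x^2 + 72*x^6 - 2*x^3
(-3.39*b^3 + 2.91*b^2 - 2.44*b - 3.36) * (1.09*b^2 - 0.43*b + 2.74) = -3.6951*b^5 + 4.6296*b^4 - 13.1995*b^3 + 5.3602*b^2 - 5.2408*b - 9.2064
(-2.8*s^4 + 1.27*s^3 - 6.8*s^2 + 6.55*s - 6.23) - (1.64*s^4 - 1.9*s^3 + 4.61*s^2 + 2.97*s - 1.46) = -4.44*s^4 + 3.17*s^3 - 11.41*s^2 + 3.58*s - 4.77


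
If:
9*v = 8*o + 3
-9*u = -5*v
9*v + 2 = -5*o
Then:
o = -5/13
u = -5/1053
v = -1/117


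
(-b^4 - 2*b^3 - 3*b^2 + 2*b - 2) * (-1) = b^4 + 2*b^3 + 3*b^2 - 2*b + 2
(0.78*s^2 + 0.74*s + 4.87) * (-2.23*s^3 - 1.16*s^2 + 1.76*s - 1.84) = -1.7394*s^5 - 2.555*s^4 - 10.3457*s^3 - 5.782*s^2 + 7.2096*s - 8.9608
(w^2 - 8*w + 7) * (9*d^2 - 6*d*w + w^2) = 9*d^2*w^2 - 72*d^2*w + 63*d^2 - 6*d*w^3 + 48*d*w^2 - 42*d*w + w^4 - 8*w^3 + 7*w^2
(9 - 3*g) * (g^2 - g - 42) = -3*g^3 + 12*g^2 + 117*g - 378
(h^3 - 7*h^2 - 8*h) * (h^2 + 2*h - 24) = h^5 - 5*h^4 - 46*h^3 + 152*h^2 + 192*h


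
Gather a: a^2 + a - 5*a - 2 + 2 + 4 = a^2 - 4*a + 4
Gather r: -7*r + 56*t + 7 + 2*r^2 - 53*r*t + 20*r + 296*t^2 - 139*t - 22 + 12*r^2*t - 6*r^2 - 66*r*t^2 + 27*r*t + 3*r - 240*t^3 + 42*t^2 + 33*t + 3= r^2*(12*t - 4) + r*(-66*t^2 - 26*t + 16) - 240*t^3 + 338*t^2 - 50*t - 12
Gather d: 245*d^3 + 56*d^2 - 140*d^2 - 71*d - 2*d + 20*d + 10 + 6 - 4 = 245*d^3 - 84*d^2 - 53*d + 12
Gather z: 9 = 9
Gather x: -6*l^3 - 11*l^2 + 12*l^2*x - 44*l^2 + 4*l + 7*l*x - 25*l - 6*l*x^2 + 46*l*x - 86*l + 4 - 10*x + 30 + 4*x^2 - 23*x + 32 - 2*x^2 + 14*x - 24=-6*l^3 - 55*l^2 - 107*l + x^2*(2 - 6*l) + x*(12*l^2 + 53*l - 19) + 42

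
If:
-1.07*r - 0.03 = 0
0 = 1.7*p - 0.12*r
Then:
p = -0.00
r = -0.03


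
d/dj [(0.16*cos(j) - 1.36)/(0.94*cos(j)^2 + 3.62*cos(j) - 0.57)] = (0.1504*cos(j)^2 - 2.5568*cos(j) - 4.832)*sin(j)/(0.8836*cos(j)^4 + 6.8056*cos(j)^3 + 12.0328*cos(j)^2 - 4.1268*cos(j) + 0.3249)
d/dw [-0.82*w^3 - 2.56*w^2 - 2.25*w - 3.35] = -2.46*w^2 - 5.12*w - 2.25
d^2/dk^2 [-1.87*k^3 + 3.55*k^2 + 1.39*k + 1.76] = 7.1 - 11.22*k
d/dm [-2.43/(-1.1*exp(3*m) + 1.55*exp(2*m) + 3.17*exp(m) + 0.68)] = (-8.019*exp(2*m) + 7.533*exp(m) + 7.7031)*exp(m)/(-1.1*exp(3*m) + 1.55*exp(2*m) + 3.17*exp(m) + 0.68)^2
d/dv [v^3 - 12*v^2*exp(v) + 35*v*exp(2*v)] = -12*v^2*exp(v) + 3*v^2 + 70*v*exp(2*v) - 24*v*exp(v) + 35*exp(2*v)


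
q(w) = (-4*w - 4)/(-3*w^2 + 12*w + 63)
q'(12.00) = -0.04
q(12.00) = 0.23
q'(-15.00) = 0.00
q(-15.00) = -0.07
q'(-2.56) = -1.39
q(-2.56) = 0.49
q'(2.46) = -0.06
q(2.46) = -0.19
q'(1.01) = -0.05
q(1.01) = -0.11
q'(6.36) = -2.61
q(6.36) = -1.64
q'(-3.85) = -0.38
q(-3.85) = -0.41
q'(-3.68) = -0.59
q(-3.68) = -0.49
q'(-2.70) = -2.97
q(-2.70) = 0.78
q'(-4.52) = -0.12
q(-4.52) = -0.27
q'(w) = (-4*w - 4)*(6*w - 12)/(-3*w^2 + 12*w + 63)^2 - 4/(-3*w^2 + 12*w + 63) = 4*(w^2 - 4*w - 2*(w - 2)*(w + 1) - 21)/(3*(-w^2 + 4*w + 21)^2)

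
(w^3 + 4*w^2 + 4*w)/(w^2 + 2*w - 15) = w*(w^2 + 4*w + 4)/(w^2 + 2*w - 15)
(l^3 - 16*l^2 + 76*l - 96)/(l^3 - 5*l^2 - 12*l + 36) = (l - 8)/(l + 3)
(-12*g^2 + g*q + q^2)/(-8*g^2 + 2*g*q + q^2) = (-3*g + q)/(-2*g + q)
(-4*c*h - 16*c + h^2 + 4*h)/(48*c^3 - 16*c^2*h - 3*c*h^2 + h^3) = (-h - 4)/(12*c^2 - c*h - h^2)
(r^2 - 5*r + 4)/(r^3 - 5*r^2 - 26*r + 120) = (r - 1)/(r^2 - r - 30)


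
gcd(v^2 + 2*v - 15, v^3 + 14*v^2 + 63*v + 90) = v + 5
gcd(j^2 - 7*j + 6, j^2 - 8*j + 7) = j - 1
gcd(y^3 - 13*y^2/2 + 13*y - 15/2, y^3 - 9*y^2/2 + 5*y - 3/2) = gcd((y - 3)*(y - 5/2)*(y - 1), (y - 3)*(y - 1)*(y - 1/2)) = y^2 - 4*y + 3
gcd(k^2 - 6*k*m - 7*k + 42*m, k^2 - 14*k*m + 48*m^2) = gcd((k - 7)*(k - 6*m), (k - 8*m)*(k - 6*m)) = k - 6*m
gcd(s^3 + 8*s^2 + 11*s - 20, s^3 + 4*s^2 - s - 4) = s^2 + 3*s - 4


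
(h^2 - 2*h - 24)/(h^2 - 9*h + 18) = (h + 4)/(h - 3)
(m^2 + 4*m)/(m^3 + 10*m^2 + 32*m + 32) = m/(m^2 + 6*m + 8)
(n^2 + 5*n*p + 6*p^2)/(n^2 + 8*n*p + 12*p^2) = (n + 3*p)/(n + 6*p)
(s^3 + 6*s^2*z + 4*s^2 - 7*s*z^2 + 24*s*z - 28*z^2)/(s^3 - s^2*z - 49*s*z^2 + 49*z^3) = (-s - 4)/(-s + 7*z)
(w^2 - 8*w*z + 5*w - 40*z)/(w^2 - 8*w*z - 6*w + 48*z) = (w + 5)/(w - 6)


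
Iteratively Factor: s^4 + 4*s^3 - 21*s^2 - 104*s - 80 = (s + 1)*(s^3 + 3*s^2 - 24*s - 80) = (s + 1)*(s + 4)*(s^2 - s - 20) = (s + 1)*(s + 4)^2*(s - 5)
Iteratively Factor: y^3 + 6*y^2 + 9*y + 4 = (y + 4)*(y^2 + 2*y + 1) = (y + 1)*(y + 4)*(y + 1)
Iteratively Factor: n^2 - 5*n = (n)*(n - 5)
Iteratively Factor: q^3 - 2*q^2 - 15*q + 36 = (q - 3)*(q^2 + q - 12) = (q - 3)^2*(q + 4)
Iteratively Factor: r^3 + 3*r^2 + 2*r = (r + 2)*(r^2 + r) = (r + 1)*(r + 2)*(r)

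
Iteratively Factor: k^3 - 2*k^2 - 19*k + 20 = (k - 5)*(k^2 + 3*k - 4) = (k - 5)*(k - 1)*(k + 4)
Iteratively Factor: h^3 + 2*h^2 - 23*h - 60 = (h + 4)*(h^2 - 2*h - 15) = (h + 3)*(h + 4)*(h - 5)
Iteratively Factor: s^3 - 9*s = (s + 3)*(s^2 - 3*s) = (s - 3)*(s + 3)*(s)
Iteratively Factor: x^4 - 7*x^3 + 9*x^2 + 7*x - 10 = (x - 5)*(x^3 - 2*x^2 - x + 2) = (x - 5)*(x + 1)*(x^2 - 3*x + 2) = (x - 5)*(x - 2)*(x + 1)*(x - 1)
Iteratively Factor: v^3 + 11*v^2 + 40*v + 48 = (v + 4)*(v^2 + 7*v + 12) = (v + 4)^2*(v + 3)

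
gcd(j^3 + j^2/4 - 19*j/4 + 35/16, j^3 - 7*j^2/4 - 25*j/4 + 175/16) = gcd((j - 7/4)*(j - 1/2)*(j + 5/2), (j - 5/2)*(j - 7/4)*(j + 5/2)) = j^2 + 3*j/4 - 35/8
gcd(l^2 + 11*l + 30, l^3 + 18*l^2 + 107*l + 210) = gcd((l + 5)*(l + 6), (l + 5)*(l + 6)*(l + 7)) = l^2 + 11*l + 30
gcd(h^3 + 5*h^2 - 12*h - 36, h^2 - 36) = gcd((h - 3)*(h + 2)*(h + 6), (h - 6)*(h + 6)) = h + 6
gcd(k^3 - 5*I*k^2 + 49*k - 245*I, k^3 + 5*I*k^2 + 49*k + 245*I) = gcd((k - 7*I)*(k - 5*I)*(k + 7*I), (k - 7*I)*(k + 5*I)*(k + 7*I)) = k^2 + 49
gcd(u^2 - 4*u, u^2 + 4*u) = u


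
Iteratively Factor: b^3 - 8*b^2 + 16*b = (b - 4)*(b^2 - 4*b) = (b - 4)^2*(b)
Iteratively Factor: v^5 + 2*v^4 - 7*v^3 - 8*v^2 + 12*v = (v)*(v^4 + 2*v^3 - 7*v^2 - 8*v + 12) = v*(v - 1)*(v^3 + 3*v^2 - 4*v - 12) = v*(v - 2)*(v - 1)*(v^2 + 5*v + 6) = v*(v - 2)*(v - 1)*(v + 3)*(v + 2)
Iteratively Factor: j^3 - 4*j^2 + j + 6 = (j + 1)*(j^2 - 5*j + 6) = (j - 3)*(j + 1)*(j - 2)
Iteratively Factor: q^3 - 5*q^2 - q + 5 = (q + 1)*(q^2 - 6*q + 5) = (q - 5)*(q + 1)*(q - 1)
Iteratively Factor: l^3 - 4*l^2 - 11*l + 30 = (l - 2)*(l^2 - 2*l - 15) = (l - 5)*(l - 2)*(l + 3)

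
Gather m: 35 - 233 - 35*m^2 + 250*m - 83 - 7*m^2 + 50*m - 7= -42*m^2 + 300*m - 288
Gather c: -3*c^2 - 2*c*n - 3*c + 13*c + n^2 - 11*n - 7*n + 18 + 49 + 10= -3*c^2 + c*(10 - 2*n) + n^2 - 18*n + 77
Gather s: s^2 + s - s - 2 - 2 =s^2 - 4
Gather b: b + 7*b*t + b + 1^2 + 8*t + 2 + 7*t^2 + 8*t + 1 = b*(7*t + 2) + 7*t^2 + 16*t + 4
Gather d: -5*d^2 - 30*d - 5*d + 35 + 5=-5*d^2 - 35*d + 40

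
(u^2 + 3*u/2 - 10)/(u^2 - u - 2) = (-u^2 - 3*u/2 + 10)/(-u^2 + u + 2)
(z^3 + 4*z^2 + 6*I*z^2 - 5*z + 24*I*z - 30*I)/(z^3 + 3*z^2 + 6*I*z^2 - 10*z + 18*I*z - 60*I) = (z - 1)/(z - 2)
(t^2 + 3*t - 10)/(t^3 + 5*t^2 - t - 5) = (t - 2)/(t^2 - 1)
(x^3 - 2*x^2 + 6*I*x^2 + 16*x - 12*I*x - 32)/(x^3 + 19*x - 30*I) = (x^2 + x*(-2 + 8*I) - 16*I)/(x^2 + 2*I*x + 15)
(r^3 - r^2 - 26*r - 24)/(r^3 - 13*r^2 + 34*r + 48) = (r + 4)/(r - 8)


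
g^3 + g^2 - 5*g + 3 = (g - 1)^2*(g + 3)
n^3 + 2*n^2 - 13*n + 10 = (n - 2)*(n - 1)*(n + 5)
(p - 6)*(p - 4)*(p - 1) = p^3 - 11*p^2 + 34*p - 24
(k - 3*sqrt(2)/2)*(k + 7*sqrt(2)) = k^2 + 11*sqrt(2)*k/2 - 21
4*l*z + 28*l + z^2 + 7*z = (4*l + z)*(z + 7)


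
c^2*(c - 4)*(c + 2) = c^4 - 2*c^3 - 8*c^2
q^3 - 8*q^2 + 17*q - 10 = (q - 5)*(q - 2)*(q - 1)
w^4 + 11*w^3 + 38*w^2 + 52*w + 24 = (w + 1)*(w + 2)^2*(w + 6)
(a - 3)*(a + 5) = a^2 + 2*a - 15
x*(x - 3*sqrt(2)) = x^2 - 3*sqrt(2)*x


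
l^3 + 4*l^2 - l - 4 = (l - 1)*(l + 1)*(l + 4)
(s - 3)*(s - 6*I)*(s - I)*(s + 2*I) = s^4 - 3*s^3 - 5*I*s^3 + 8*s^2 + 15*I*s^2 - 24*s - 12*I*s + 36*I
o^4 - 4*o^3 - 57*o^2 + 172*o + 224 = (o - 8)*(o - 4)*(o + 1)*(o + 7)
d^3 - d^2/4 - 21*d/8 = d*(d - 7/4)*(d + 3/2)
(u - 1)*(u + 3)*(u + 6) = u^3 + 8*u^2 + 9*u - 18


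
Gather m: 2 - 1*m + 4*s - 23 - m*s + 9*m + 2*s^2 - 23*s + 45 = m*(8 - s) + 2*s^2 - 19*s + 24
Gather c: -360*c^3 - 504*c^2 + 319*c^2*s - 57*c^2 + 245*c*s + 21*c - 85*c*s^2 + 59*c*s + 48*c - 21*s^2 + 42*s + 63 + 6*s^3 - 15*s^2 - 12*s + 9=-360*c^3 + c^2*(319*s - 561) + c*(-85*s^2 + 304*s + 69) + 6*s^3 - 36*s^2 + 30*s + 72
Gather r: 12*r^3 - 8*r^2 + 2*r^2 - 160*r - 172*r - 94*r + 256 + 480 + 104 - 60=12*r^3 - 6*r^2 - 426*r + 780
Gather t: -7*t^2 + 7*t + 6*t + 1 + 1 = -7*t^2 + 13*t + 2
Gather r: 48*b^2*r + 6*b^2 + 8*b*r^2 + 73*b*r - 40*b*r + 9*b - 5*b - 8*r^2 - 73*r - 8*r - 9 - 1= 6*b^2 + 4*b + r^2*(8*b - 8) + r*(48*b^2 + 33*b - 81) - 10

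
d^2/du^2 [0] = 0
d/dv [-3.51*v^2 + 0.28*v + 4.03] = 0.28 - 7.02*v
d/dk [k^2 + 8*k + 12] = 2*k + 8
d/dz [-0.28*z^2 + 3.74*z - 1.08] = 3.74 - 0.56*z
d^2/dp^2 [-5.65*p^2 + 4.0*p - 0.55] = -11.3000000000000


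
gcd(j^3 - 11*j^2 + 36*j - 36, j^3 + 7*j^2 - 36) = j - 2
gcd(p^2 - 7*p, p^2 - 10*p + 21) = p - 7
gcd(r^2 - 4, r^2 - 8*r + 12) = r - 2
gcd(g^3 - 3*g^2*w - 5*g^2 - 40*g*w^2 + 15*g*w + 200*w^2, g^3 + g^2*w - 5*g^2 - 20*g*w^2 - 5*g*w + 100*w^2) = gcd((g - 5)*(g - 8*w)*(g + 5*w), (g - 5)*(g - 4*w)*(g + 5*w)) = g^2 + 5*g*w - 5*g - 25*w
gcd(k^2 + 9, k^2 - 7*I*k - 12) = k - 3*I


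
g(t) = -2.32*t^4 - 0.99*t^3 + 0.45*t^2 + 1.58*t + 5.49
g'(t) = -9.28*t^3 - 2.97*t^2 + 0.9*t + 1.58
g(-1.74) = -11.95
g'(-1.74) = 39.91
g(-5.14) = -1475.65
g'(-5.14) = 1178.68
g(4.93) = -1464.90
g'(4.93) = -1178.13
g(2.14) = -47.43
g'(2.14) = -101.04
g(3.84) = -542.31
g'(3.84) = -564.22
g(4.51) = -1028.88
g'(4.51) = -906.06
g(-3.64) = -353.83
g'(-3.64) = 406.51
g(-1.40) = -2.04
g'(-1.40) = 19.96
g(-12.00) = -46345.47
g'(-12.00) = 15598.94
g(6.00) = -3189.39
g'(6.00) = -2104.42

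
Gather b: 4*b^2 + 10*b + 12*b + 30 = 4*b^2 + 22*b + 30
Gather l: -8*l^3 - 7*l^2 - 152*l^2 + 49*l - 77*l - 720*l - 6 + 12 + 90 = -8*l^3 - 159*l^2 - 748*l + 96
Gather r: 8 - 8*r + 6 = 14 - 8*r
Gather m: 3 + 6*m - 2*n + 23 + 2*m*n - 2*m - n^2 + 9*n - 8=m*(2*n + 4) - n^2 + 7*n + 18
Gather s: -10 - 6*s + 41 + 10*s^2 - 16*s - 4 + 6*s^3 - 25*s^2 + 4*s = 6*s^3 - 15*s^2 - 18*s + 27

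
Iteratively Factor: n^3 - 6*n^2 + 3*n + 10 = (n + 1)*(n^2 - 7*n + 10) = (n - 2)*(n + 1)*(n - 5)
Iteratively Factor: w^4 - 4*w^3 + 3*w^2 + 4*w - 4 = (w - 1)*(w^3 - 3*w^2 + 4) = (w - 2)*(w - 1)*(w^2 - w - 2) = (w - 2)^2*(w - 1)*(w + 1)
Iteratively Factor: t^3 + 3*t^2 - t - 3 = (t + 1)*(t^2 + 2*t - 3) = (t + 1)*(t + 3)*(t - 1)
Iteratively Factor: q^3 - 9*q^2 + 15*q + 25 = (q + 1)*(q^2 - 10*q + 25) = (q - 5)*(q + 1)*(q - 5)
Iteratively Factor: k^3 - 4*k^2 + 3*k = (k - 1)*(k^2 - 3*k) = (k - 3)*(k - 1)*(k)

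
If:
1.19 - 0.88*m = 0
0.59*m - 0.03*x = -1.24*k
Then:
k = 0.0241935483870968*x - 0.64342008797654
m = 1.35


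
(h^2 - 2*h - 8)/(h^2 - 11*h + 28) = (h + 2)/(h - 7)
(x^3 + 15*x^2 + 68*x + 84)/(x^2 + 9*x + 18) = (x^2 + 9*x + 14)/(x + 3)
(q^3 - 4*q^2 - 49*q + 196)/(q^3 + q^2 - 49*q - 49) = (q - 4)/(q + 1)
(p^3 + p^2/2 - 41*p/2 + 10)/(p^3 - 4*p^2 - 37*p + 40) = (p^2 - 9*p/2 + 2)/(p^2 - 9*p + 8)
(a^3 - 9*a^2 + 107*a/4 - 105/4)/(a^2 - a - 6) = (a^2 - 6*a + 35/4)/(a + 2)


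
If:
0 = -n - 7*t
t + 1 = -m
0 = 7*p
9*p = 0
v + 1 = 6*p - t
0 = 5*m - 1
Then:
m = 1/5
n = 42/5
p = 0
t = -6/5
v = 1/5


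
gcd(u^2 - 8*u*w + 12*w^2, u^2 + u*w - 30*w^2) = 1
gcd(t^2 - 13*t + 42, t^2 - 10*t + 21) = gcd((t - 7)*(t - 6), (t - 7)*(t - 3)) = t - 7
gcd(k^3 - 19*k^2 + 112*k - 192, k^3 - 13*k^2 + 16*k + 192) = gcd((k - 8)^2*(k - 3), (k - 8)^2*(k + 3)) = k^2 - 16*k + 64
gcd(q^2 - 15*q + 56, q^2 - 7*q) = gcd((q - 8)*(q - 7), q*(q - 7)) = q - 7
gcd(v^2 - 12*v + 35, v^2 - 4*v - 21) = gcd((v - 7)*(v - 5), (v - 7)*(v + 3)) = v - 7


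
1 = 1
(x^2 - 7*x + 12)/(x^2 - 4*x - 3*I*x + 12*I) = (x - 3)/(x - 3*I)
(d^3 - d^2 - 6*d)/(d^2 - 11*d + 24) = d*(d + 2)/(d - 8)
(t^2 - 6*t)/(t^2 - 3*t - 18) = t/(t + 3)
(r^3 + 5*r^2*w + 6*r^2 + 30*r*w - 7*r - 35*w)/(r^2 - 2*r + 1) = (r^2 + 5*r*w + 7*r + 35*w)/(r - 1)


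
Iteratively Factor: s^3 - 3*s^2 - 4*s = (s - 4)*(s^2 + s) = (s - 4)*(s + 1)*(s)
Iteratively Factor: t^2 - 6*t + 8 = (t - 4)*(t - 2)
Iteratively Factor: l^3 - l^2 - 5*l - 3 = (l + 1)*(l^2 - 2*l - 3) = (l + 1)^2*(l - 3)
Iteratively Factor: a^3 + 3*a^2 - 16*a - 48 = (a - 4)*(a^2 + 7*a + 12) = (a - 4)*(a + 4)*(a + 3)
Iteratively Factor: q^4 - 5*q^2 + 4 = (q - 2)*(q^3 + 2*q^2 - q - 2) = (q - 2)*(q - 1)*(q^2 + 3*q + 2) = (q - 2)*(q - 1)*(q + 1)*(q + 2)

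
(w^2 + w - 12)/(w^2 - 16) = (w - 3)/(w - 4)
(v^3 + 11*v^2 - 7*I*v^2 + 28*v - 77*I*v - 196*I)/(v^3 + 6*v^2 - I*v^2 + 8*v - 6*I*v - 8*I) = (v^2 + 7*v*(1 - I) - 49*I)/(v^2 + v*(2 - I) - 2*I)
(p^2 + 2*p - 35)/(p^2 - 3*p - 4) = (-p^2 - 2*p + 35)/(-p^2 + 3*p + 4)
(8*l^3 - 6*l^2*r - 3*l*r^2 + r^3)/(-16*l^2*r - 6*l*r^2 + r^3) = (4*l^2 - 5*l*r + r^2)/(r*(-8*l + r))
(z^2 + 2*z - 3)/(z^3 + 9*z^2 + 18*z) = (z - 1)/(z*(z + 6))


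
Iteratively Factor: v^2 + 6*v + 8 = (v + 4)*(v + 2)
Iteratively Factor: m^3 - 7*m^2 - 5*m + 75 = (m - 5)*(m^2 - 2*m - 15) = (m - 5)*(m + 3)*(m - 5)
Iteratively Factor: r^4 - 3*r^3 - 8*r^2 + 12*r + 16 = (r - 2)*(r^3 - r^2 - 10*r - 8) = (r - 2)*(r + 1)*(r^2 - 2*r - 8) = (r - 2)*(r + 1)*(r + 2)*(r - 4)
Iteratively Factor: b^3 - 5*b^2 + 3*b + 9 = (b - 3)*(b^2 - 2*b - 3) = (b - 3)^2*(b + 1)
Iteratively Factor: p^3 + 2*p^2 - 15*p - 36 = (p - 4)*(p^2 + 6*p + 9) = (p - 4)*(p + 3)*(p + 3)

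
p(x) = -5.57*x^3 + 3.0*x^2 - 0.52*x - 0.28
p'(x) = -16.71*x^2 + 6.0*x - 0.52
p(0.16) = -0.31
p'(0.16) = 0.01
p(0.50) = -0.49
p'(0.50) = -1.70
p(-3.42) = 259.40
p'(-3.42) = -216.49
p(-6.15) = 1412.01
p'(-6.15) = -669.43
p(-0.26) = 0.16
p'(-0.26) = -3.21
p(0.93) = -2.65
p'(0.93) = -9.39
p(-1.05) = 10.02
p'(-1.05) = -25.24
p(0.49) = -0.47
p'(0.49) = -1.59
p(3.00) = -125.23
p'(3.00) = -132.91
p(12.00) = -9199.48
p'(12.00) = -2334.76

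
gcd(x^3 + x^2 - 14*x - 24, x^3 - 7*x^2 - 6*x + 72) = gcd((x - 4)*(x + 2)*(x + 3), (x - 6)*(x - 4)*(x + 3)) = x^2 - x - 12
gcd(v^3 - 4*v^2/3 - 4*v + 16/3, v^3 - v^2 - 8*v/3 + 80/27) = v - 4/3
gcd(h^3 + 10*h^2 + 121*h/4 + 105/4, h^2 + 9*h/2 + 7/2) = h + 7/2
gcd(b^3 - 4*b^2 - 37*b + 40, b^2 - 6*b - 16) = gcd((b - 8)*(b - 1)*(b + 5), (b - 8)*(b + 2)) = b - 8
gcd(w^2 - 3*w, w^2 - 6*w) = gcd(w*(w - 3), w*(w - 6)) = w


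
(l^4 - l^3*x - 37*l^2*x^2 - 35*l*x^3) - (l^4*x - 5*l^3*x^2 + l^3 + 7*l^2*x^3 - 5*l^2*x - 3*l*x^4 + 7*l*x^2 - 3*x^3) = -l^4*x + l^4 + 5*l^3*x^2 - l^3*x - l^3 - 7*l^2*x^3 - 37*l^2*x^2 + 5*l^2*x + 3*l*x^4 - 35*l*x^3 - 7*l*x^2 + 3*x^3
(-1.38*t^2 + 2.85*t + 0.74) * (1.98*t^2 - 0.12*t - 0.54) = -2.7324*t^4 + 5.8086*t^3 + 1.8684*t^2 - 1.6278*t - 0.3996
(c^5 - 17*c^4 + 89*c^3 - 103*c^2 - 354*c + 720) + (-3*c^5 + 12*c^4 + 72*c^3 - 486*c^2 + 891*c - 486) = -2*c^5 - 5*c^4 + 161*c^3 - 589*c^2 + 537*c + 234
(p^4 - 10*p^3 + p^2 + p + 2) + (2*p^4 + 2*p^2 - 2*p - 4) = 3*p^4 - 10*p^3 + 3*p^2 - p - 2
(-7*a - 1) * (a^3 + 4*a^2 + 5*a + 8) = -7*a^4 - 29*a^3 - 39*a^2 - 61*a - 8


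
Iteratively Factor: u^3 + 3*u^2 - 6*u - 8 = (u + 1)*(u^2 + 2*u - 8) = (u + 1)*(u + 4)*(u - 2)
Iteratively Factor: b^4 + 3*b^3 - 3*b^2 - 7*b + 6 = (b - 1)*(b^3 + 4*b^2 + b - 6) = (b - 1)*(b + 2)*(b^2 + 2*b - 3) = (b - 1)*(b + 2)*(b + 3)*(b - 1)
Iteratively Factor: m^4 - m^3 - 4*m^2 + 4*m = (m - 1)*(m^3 - 4*m) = (m - 2)*(m - 1)*(m^2 + 2*m) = m*(m - 2)*(m - 1)*(m + 2)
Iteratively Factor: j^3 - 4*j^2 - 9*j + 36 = (j + 3)*(j^2 - 7*j + 12) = (j - 4)*(j + 3)*(j - 3)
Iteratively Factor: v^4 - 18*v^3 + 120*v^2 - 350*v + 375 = (v - 5)*(v^3 - 13*v^2 + 55*v - 75) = (v - 5)*(v - 3)*(v^2 - 10*v + 25) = (v - 5)^2*(v - 3)*(v - 5)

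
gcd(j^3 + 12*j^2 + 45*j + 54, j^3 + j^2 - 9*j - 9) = j + 3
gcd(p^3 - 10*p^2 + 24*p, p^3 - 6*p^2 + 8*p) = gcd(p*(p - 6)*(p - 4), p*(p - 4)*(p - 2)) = p^2 - 4*p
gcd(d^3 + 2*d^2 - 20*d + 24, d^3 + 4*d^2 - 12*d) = d^2 + 4*d - 12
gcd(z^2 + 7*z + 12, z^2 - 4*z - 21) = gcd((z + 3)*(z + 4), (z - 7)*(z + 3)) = z + 3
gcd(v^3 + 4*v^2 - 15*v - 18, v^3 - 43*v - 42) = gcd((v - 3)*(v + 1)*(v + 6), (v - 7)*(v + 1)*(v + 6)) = v^2 + 7*v + 6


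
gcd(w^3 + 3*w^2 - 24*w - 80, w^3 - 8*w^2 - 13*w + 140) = w^2 - w - 20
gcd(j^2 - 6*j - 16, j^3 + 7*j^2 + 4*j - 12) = j + 2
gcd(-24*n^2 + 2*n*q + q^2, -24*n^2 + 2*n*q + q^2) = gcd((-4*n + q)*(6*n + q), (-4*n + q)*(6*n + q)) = -24*n^2 + 2*n*q + q^2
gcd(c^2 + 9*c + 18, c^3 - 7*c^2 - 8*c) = 1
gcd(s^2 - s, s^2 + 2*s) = s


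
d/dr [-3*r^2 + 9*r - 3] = 9 - 6*r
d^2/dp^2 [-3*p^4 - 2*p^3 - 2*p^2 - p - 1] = -36*p^2 - 12*p - 4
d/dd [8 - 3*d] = -3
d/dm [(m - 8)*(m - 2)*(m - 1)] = 3*m^2 - 22*m + 26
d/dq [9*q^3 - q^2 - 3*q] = 27*q^2 - 2*q - 3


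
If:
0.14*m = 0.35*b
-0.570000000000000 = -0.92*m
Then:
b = 0.25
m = 0.62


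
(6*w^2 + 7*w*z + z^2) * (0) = 0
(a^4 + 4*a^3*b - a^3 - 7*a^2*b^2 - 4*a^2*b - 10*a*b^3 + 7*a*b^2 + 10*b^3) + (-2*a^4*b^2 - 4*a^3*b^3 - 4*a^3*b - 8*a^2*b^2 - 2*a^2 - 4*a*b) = -2*a^4*b^2 + a^4 - 4*a^3*b^3 - a^3 - 15*a^2*b^2 - 4*a^2*b - 2*a^2 - 10*a*b^3 + 7*a*b^2 - 4*a*b + 10*b^3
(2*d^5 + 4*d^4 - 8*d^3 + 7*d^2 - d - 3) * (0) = 0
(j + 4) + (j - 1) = 2*j + 3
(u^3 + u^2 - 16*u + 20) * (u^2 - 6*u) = u^5 - 5*u^4 - 22*u^3 + 116*u^2 - 120*u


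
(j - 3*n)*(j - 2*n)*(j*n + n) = j^3*n - 5*j^2*n^2 + j^2*n + 6*j*n^3 - 5*j*n^2 + 6*n^3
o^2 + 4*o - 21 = (o - 3)*(o + 7)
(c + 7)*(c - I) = c^2 + 7*c - I*c - 7*I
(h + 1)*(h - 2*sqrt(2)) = h^2 - 2*sqrt(2)*h + h - 2*sqrt(2)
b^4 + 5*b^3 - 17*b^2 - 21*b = b*(b - 3)*(b + 1)*(b + 7)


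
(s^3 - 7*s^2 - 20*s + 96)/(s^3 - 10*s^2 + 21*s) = (s^2 - 4*s - 32)/(s*(s - 7))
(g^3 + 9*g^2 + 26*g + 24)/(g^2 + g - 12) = (g^2 + 5*g + 6)/(g - 3)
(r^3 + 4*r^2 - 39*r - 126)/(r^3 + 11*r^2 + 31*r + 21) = (r - 6)/(r + 1)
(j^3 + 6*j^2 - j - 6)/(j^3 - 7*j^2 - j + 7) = (j + 6)/(j - 7)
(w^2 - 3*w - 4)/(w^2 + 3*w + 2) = (w - 4)/(w + 2)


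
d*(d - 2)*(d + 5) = d^3 + 3*d^2 - 10*d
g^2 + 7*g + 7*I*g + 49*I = (g + 7)*(g + 7*I)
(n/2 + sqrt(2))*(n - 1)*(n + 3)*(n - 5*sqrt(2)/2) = n^4/2 - sqrt(2)*n^3/4 + n^3 - 13*n^2/2 - sqrt(2)*n^2/2 - 10*n + 3*sqrt(2)*n/4 + 15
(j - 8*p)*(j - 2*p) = j^2 - 10*j*p + 16*p^2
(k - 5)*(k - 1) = k^2 - 6*k + 5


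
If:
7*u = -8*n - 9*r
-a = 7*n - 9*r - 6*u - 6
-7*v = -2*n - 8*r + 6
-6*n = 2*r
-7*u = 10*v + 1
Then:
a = 10226/609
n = -53/87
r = 53/29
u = -1007/609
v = 92/87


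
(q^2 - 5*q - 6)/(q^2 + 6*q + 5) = (q - 6)/(q + 5)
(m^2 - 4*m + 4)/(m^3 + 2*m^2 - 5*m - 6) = (m - 2)/(m^2 + 4*m + 3)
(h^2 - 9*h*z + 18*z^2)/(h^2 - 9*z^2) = (h - 6*z)/(h + 3*z)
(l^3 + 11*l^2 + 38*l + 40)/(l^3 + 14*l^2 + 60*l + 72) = (l^2 + 9*l + 20)/(l^2 + 12*l + 36)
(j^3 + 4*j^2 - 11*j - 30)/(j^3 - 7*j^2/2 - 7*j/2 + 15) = 2*(j + 5)/(2*j - 5)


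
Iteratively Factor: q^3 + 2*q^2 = (q)*(q^2 + 2*q) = q^2*(q + 2)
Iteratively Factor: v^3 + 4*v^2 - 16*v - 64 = (v + 4)*(v^2 - 16) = (v - 4)*(v + 4)*(v + 4)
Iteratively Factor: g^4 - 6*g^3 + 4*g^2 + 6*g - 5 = (g - 1)*(g^3 - 5*g^2 - g + 5) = (g - 1)^2*(g^2 - 4*g - 5) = (g - 1)^2*(g + 1)*(g - 5)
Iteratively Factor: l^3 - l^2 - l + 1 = (l - 1)*(l^2 - 1) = (l - 1)*(l + 1)*(l - 1)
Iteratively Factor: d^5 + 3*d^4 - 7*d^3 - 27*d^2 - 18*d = (d + 1)*(d^4 + 2*d^3 - 9*d^2 - 18*d) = (d - 3)*(d + 1)*(d^3 + 5*d^2 + 6*d) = d*(d - 3)*(d + 1)*(d^2 + 5*d + 6) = d*(d - 3)*(d + 1)*(d + 3)*(d + 2)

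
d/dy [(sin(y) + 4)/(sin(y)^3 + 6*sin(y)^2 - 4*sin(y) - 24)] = -2*(sin(y)^3 + 9*sin(y)^2 + 24*sin(y) + 4)*cos(y)/(sin(y)^3 + 6*sin(y)^2 - 4*sin(y) - 24)^2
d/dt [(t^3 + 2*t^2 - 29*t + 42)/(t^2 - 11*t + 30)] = (t^4 - 22*t^3 + 97*t^2 + 36*t - 408)/(t^4 - 22*t^3 + 181*t^2 - 660*t + 900)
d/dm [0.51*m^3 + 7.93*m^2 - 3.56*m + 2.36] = 1.53*m^2 + 15.86*m - 3.56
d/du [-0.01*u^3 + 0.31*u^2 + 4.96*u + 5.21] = -0.03*u^2 + 0.62*u + 4.96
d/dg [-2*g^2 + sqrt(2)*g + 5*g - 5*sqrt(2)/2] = -4*g + sqrt(2) + 5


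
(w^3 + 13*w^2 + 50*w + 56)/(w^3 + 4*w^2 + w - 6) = (w^2 + 11*w + 28)/(w^2 + 2*w - 3)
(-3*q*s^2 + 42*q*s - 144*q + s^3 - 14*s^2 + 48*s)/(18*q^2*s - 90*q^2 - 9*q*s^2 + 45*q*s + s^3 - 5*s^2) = (-s^2 + 14*s - 48)/(6*q*s - 30*q - s^2 + 5*s)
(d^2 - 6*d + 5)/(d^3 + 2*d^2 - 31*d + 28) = (d - 5)/(d^2 + 3*d - 28)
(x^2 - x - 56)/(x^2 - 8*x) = (x + 7)/x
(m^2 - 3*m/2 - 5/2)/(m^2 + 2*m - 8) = (2*m^2 - 3*m - 5)/(2*(m^2 + 2*m - 8))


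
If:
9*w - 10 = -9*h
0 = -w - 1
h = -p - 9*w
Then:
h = 19/9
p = 62/9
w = -1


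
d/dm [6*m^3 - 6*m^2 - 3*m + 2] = 18*m^2 - 12*m - 3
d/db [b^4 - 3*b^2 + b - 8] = 4*b^3 - 6*b + 1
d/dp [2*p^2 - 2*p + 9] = 4*p - 2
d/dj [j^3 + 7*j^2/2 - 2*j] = 3*j^2 + 7*j - 2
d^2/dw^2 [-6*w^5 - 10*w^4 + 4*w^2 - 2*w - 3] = -120*w^3 - 120*w^2 + 8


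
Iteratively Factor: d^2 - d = (d)*(d - 1)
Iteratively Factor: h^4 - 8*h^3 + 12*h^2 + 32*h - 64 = (h - 4)*(h^3 - 4*h^2 - 4*h + 16) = (h - 4)^2*(h^2 - 4) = (h - 4)^2*(h + 2)*(h - 2)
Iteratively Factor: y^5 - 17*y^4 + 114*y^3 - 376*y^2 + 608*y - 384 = (y - 2)*(y^4 - 15*y^3 + 84*y^2 - 208*y + 192) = (y - 4)*(y - 2)*(y^3 - 11*y^2 + 40*y - 48) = (y - 4)*(y - 3)*(y - 2)*(y^2 - 8*y + 16) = (y - 4)^2*(y - 3)*(y - 2)*(y - 4)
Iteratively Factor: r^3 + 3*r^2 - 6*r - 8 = (r + 1)*(r^2 + 2*r - 8) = (r - 2)*(r + 1)*(r + 4)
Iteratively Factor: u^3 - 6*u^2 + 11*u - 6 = (u - 1)*(u^2 - 5*u + 6) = (u - 3)*(u - 1)*(u - 2)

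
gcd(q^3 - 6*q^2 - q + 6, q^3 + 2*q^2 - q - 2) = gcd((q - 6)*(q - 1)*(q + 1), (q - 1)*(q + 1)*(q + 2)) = q^2 - 1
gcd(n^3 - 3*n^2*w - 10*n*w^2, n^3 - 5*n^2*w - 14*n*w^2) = n^2 + 2*n*w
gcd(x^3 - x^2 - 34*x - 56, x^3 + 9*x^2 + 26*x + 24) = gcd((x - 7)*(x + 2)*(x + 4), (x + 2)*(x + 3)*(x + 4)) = x^2 + 6*x + 8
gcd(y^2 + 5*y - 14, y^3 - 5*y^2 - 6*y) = 1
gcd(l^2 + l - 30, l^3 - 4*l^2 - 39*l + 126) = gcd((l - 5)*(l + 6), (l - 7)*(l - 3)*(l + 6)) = l + 6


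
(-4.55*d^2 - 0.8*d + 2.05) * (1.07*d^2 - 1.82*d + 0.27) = -4.8685*d^4 + 7.425*d^3 + 2.421*d^2 - 3.947*d + 0.5535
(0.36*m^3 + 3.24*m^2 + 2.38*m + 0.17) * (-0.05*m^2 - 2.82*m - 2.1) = -0.018*m^5 - 1.1772*m^4 - 10.0118*m^3 - 13.5241*m^2 - 5.4774*m - 0.357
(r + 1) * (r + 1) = r^2 + 2*r + 1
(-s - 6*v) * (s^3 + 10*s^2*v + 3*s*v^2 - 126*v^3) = -s^4 - 16*s^3*v - 63*s^2*v^2 + 108*s*v^3 + 756*v^4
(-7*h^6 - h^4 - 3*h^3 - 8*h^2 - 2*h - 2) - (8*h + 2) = -7*h^6 - h^4 - 3*h^3 - 8*h^2 - 10*h - 4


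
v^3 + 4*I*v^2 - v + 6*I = (v - I)*(v + 2*I)*(v + 3*I)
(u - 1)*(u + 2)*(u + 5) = u^3 + 6*u^2 + 3*u - 10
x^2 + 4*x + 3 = (x + 1)*(x + 3)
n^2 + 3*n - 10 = (n - 2)*(n + 5)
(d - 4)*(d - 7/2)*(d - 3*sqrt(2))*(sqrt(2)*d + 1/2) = sqrt(2)*d^4 - 15*sqrt(2)*d^3/2 - 11*d^3/2 + 25*sqrt(2)*d^2/2 + 165*d^2/4 - 77*d + 45*sqrt(2)*d/4 - 21*sqrt(2)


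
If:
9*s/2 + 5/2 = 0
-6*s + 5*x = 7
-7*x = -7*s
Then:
No Solution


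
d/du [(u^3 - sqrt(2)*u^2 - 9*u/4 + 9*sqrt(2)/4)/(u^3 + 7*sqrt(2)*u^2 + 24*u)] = (16*sqrt(2)*u^4 + 105*u^3 - 30*sqrt(2)*u^2 - 126*u - 108*sqrt(2))/(2*u^2*(u^4 + 14*sqrt(2)*u^3 + 146*u^2 + 336*sqrt(2)*u + 576))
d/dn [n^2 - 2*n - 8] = 2*n - 2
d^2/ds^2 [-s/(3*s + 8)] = 48/(3*s + 8)^3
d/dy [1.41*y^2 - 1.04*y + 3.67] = 2.82*y - 1.04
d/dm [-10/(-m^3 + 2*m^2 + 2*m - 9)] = 10*(-3*m^2 + 4*m + 2)/(m^3 - 2*m^2 - 2*m + 9)^2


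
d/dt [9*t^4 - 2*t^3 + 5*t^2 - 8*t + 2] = 36*t^3 - 6*t^2 + 10*t - 8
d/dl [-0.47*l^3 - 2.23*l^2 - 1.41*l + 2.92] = -1.41*l^2 - 4.46*l - 1.41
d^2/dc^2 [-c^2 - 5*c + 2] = -2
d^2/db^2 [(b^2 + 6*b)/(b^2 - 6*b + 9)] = 6*(4*b + 15)/(b^4 - 12*b^3 + 54*b^2 - 108*b + 81)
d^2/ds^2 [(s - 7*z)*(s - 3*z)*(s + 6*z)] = 6*s - 8*z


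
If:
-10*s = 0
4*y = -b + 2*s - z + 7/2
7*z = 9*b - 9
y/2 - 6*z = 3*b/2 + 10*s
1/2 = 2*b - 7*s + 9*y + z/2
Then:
No Solution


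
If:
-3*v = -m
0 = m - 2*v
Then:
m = 0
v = 0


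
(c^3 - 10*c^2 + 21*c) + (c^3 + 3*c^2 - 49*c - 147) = 2*c^3 - 7*c^2 - 28*c - 147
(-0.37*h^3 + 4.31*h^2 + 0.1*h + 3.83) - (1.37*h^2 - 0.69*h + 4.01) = -0.37*h^3 + 2.94*h^2 + 0.79*h - 0.18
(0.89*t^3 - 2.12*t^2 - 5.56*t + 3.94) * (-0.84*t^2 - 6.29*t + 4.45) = -0.7476*t^5 - 3.8173*t^4 + 21.9657*t^3 + 22.2288*t^2 - 49.5246*t + 17.533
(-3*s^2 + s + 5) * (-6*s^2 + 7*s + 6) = 18*s^4 - 27*s^3 - 41*s^2 + 41*s + 30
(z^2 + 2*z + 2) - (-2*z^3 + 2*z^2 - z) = 2*z^3 - z^2 + 3*z + 2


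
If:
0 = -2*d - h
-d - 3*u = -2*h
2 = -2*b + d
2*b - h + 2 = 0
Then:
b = -1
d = 0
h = 0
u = 0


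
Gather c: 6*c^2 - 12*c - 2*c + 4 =6*c^2 - 14*c + 4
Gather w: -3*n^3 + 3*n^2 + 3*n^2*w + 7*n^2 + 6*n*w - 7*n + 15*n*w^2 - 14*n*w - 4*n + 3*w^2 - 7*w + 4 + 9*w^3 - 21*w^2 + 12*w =-3*n^3 + 10*n^2 - 11*n + 9*w^3 + w^2*(15*n - 18) + w*(3*n^2 - 8*n + 5) + 4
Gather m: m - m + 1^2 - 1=0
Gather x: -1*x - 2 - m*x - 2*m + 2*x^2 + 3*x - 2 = -2*m + 2*x^2 + x*(2 - m) - 4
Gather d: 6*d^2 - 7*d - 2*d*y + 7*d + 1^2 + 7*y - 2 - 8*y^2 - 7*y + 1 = 6*d^2 - 2*d*y - 8*y^2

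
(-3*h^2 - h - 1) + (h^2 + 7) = -2*h^2 - h + 6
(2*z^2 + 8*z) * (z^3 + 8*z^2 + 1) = 2*z^5 + 24*z^4 + 64*z^3 + 2*z^2 + 8*z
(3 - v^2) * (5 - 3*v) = 3*v^3 - 5*v^2 - 9*v + 15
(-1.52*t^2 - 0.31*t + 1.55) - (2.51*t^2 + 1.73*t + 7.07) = -4.03*t^2 - 2.04*t - 5.52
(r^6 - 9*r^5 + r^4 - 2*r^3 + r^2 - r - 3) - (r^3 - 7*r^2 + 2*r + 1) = r^6 - 9*r^5 + r^4 - 3*r^3 + 8*r^2 - 3*r - 4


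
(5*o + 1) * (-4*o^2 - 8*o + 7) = -20*o^3 - 44*o^2 + 27*o + 7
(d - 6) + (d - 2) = 2*d - 8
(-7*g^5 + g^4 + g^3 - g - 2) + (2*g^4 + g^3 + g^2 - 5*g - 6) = -7*g^5 + 3*g^4 + 2*g^3 + g^2 - 6*g - 8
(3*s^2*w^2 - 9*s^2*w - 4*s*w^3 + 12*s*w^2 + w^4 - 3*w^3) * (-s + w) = -3*s^3*w^2 + 9*s^3*w + 7*s^2*w^3 - 21*s^2*w^2 - 5*s*w^4 + 15*s*w^3 + w^5 - 3*w^4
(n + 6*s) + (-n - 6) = 6*s - 6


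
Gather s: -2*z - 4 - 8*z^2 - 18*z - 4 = -8*z^2 - 20*z - 8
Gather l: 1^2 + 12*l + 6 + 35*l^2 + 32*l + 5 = 35*l^2 + 44*l + 12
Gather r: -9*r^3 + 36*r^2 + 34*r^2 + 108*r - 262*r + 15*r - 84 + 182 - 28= -9*r^3 + 70*r^2 - 139*r + 70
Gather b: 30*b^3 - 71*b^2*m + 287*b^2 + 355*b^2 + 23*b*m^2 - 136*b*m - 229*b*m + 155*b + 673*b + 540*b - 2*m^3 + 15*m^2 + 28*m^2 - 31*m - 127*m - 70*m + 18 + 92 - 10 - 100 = 30*b^3 + b^2*(642 - 71*m) + b*(23*m^2 - 365*m + 1368) - 2*m^3 + 43*m^2 - 228*m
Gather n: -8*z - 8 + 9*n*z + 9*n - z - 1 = n*(9*z + 9) - 9*z - 9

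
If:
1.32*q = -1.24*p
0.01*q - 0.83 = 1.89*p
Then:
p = -0.44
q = 0.41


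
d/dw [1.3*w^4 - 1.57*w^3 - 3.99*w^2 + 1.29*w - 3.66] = 5.2*w^3 - 4.71*w^2 - 7.98*w + 1.29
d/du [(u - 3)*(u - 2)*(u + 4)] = 3*u^2 - 2*u - 14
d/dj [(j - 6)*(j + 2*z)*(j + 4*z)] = 3*j^2 + 12*j*z - 12*j + 8*z^2 - 36*z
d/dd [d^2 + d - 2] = 2*d + 1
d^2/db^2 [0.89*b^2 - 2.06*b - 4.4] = 1.78000000000000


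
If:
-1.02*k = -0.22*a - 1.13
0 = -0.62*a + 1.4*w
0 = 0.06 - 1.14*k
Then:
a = -4.89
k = 0.05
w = -2.17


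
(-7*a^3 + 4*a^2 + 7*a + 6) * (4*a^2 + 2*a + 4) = -28*a^5 + 2*a^4 + 8*a^3 + 54*a^2 + 40*a + 24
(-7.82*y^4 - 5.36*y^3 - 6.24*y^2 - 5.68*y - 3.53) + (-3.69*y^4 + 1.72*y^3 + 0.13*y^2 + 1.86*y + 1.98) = -11.51*y^4 - 3.64*y^3 - 6.11*y^2 - 3.82*y - 1.55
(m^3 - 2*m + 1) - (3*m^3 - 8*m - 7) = -2*m^3 + 6*m + 8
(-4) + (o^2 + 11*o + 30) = o^2 + 11*o + 26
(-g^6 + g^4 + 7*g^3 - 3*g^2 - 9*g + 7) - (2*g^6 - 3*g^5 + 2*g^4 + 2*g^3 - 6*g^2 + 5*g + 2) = -3*g^6 + 3*g^5 - g^4 + 5*g^3 + 3*g^2 - 14*g + 5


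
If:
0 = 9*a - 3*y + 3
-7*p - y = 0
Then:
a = y/3 - 1/3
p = -y/7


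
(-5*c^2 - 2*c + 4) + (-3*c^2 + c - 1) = -8*c^2 - c + 3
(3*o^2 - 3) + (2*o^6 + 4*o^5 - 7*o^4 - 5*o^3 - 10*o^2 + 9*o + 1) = 2*o^6 + 4*o^5 - 7*o^4 - 5*o^3 - 7*o^2 + 9*o - 2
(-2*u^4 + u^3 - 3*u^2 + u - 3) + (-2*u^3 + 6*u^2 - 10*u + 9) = -2*u^4 - u^3 + 3*u^2 - 9*u + 6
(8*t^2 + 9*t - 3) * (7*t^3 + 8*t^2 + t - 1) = 56*t^5 + 127*t^4 + 59*t^3 - 23*t^2 - 12*t + 3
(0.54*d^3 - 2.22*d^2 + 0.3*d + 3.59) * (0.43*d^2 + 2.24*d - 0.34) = 0.2322*d^5 + 0.255*d^4 - 5.0274*d^3 + 2.9705*d^2 + 7.9396*d - 1.2206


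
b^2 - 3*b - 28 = (b - 7)*(b + 4)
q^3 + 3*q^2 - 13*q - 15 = (q - 3)*(q + 1)*(q + 5)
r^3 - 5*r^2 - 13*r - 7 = (r - 7)*(r + 1)^2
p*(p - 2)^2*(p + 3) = p^4 - p^3 - 8*p^2 + 12*p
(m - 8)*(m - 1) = m^2 - 9*m + 8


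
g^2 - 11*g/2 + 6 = (g - 4)*(g - 3/2)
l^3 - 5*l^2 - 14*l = l*(l - 7)*(l + 2)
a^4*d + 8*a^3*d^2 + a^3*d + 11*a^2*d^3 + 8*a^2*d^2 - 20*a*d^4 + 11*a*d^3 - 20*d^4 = (a - d)*(a + 4*d)*(a + 5*d)*(a*d + d)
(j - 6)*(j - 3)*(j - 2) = j^3 - 11*j^2 + 36*j - 36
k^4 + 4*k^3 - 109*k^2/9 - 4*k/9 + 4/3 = (k - 2)*(k - 1/3)*(k + 1/3)*(k + 6)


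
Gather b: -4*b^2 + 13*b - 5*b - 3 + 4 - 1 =-4*b^2 + 8*b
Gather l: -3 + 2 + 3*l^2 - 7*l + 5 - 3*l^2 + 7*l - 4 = 0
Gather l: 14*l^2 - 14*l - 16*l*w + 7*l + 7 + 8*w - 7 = 14*l^2 + l*(-16*w - 7) + 8*w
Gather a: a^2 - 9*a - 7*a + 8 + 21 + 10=a^2 - 16*a + 39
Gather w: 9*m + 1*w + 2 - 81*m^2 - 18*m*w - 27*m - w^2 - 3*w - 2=-81*m^2 - 18*m - w^2 + w*(-18*m - 2)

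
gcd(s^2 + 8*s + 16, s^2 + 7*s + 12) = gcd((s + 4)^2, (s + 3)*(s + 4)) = s + 4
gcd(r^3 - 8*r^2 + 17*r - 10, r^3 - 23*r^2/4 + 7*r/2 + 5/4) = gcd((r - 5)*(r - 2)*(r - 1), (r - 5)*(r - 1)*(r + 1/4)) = r^2 - 6*r + 5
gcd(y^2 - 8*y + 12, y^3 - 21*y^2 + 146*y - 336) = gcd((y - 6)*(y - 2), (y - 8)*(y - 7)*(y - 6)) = y - 6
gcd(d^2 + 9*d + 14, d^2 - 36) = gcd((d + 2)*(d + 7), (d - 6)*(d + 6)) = 1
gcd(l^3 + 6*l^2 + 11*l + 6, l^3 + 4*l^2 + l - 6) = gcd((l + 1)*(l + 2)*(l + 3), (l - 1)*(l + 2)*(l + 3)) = l^2 + 5*l + 6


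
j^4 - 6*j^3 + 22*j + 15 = (j - 5)*(j - 3)*(j + 1)^2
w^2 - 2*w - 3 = (w - 3)*(w + 1)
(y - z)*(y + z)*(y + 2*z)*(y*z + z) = y^4*z + 2*y^3*z^2 + y^3*z - y^2*z^3 + 2*y^2*z^2 - 2*y*z^4 - y*z^3 - 2*z^4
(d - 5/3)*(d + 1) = d^2 - 2*d/3 - 5/3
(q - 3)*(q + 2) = q^2 - q - 6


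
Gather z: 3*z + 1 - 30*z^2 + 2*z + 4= -30*z^2 + 5*z + 5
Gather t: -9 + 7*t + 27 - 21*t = 18 - 14*t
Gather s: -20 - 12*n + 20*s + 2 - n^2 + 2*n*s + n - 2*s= -n^2 - 11*n + s*(2*n + 18) - 18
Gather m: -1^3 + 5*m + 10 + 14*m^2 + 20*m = 14*m^2 + 25*m + 9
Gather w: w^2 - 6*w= w^2 - 6*w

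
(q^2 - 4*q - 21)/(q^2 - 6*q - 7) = (q + 3)/(q + 1)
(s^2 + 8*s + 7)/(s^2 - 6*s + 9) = (s^2 + 8*s + 7)/(s^2 - 6*s + 9)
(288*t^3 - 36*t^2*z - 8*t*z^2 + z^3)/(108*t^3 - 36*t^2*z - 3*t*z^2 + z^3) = (-8*t + z)/(-3*t + z)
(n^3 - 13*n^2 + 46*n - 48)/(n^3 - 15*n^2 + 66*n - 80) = (n - 3)/(n - 5)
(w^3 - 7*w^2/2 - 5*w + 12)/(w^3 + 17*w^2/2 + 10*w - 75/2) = (w^2 - 2*w - 8)/(w^2 + 10*w + 25)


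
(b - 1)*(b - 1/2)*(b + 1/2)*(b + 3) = b^4 + 2*b^3 - 13*b^2/4 - b/2 + 3/4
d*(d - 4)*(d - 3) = d^3 - 7*d^2 + 12*d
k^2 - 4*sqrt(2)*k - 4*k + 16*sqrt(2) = (k - 4)*(k - 4*sqrt(2))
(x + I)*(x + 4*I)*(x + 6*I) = x^3 + 11*I*x^2 - 34*x - 24*I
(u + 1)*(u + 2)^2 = u^3 + 5*u^2 + 8*u + 4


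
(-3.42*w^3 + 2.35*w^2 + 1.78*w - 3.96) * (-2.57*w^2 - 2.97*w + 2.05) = 8.7894*w^5 + 4.1179*w^4 - 18.5651*w^3 + 9.7081*w^2 + 15.4102*w - 8.118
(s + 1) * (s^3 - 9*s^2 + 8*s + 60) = s^4 - 8*s^3 - s^2 + 68*s + 60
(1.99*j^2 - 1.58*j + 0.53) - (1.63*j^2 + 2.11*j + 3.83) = 0.36*j^2 - 3.69*j - 3.3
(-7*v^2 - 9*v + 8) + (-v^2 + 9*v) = 8 - 8*v^2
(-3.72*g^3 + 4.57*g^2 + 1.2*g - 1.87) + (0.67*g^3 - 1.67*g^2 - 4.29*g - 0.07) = -3.05*g^3 + 2.9*g^2 - 3.09*g - 1.94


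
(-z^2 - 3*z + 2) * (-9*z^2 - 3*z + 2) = 9*z^4 + 30*z^3 - 11*z^2 - 12*z + 4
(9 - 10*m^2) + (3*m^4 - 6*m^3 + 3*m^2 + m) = 3*m^4 - 6*m^3 - 7*m^2 + m + 9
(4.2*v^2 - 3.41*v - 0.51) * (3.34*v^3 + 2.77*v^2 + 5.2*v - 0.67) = 14.028*v^5 + 0.2446*v^4 + 10.6909*v^3 - 21.9587*v^2 - 0.3673*v + 0.3417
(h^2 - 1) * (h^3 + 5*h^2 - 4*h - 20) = h^5 + 5*h^4 - 5*h^3 - 25*h^2 + 4*h + 20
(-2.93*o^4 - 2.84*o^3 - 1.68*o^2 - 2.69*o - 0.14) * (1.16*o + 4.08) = -3.3988*o^5 - 15.2488*o^4 - 13.536*o^3 - 9.9748*o^2 - 11.1376*o - 0.5712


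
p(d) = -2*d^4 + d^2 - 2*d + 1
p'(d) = -8*d^3 + 2*d - 2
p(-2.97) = -139.86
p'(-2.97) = 201.64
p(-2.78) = -105.17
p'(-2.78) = 164.32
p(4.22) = -623.91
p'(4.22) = -594.77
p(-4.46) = -761.54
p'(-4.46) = 698.81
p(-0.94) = 2.20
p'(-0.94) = 2.76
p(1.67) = -15.11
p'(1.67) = -35.92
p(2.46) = -71.11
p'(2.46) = -116.18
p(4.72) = -978.82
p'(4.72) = -833.79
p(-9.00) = -13022.00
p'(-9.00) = 5812.00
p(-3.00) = -146.00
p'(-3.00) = 208.00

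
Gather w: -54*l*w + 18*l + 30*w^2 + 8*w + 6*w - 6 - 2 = 18*l + 30*w^2 + w*(14 - 54*l) - 8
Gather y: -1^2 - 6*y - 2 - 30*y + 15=12 - 36*y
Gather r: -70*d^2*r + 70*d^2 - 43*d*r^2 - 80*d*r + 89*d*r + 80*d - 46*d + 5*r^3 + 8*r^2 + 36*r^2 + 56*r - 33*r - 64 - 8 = 70*d^2 + 34*d + 5*r^3 + r^2*(44 - 43*d) + r*(-70*d^2 + 9*d + 23) - 72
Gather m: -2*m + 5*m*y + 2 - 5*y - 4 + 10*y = m*(5*y - 2) + 5*y - 2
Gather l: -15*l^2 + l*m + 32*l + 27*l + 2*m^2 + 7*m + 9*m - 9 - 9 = -15*l^2 + l*(m + 59) + 2*m^2 + 16*m - 18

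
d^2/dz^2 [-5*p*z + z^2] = 2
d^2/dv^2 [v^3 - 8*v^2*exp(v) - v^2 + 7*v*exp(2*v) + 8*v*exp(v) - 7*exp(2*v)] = -8*v^2*exp(v) + 28*v*exp(2*v) - 24*v*exp(v) + 6*v - 2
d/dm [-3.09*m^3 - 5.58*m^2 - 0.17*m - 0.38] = -9.27*m^2 - 11.16*m - 0.17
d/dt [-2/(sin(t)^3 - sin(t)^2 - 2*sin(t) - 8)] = 2*(3*sin(t)^2 - 2*sin(t) - 2)*cos(t)/(-sin(t)^3 + sin(t)^2 + 2*sin(t) + 8)^2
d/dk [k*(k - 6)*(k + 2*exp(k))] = 2*k^2*exp(k) + 3*k^2 - 8*k*exp(k) - 12*k - 12*exp(k)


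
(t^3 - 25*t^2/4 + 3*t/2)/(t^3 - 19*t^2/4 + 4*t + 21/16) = 4*t*(4*t^2 - 25*t + 6)/(16*t^3 - 76*t^2 + 64*t + 21)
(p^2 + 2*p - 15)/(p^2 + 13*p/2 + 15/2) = 2*(p - 3)/(2*p + 3)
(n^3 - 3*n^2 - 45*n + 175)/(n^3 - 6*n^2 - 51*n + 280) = (n - 5)/(n - 8)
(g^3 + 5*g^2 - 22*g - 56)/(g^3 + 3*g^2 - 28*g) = (g + 2)/g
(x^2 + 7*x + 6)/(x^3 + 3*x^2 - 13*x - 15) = (x + 6)/(x^2 + 2*x - 15)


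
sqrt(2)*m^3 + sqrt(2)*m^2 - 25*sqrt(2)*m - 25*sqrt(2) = (m - 5)*(m + 5)*(sqrt(2)*m + sqrt(2))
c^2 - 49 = (c - 7)*(c + 7)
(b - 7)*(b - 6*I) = b^2 - 7*b - 6*I*b + 42*I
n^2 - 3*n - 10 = (n - 5)*(n + 2)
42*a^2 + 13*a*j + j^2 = (6*a + j)*(7*a + j)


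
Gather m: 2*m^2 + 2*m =2*m^2 + 2*m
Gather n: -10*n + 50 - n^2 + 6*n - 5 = -n^2 - 4*n + 45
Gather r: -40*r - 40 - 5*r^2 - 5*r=-5*r^2 - 45*r - 40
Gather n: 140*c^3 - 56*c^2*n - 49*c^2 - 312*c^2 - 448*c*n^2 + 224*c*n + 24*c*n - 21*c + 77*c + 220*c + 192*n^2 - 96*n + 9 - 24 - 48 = 140*c^3 - 361*c^2 + 276*c + n^2*(192 - 448*c) + n*(-56*c^2 + 248*c - 96) - 63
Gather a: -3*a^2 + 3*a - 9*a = -3*a^2 - 6*a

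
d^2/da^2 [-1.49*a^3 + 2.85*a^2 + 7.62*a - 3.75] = 5.7 - 8.94*a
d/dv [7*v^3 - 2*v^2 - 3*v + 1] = 21*v^2 - 4*v - 3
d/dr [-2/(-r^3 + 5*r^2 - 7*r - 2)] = 2*(-3*r^2 + 10*r - 7)/(r^3 - 5*r^2 + 7*r + 2)^2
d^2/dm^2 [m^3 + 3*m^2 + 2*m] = 6*m + 6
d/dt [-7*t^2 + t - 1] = 1 - 14*t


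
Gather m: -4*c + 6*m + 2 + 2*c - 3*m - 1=-2*c + 3*m + 1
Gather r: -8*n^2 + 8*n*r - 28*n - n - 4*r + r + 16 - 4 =-8*n^2 - 29*n + r*(8*n - 3) + 12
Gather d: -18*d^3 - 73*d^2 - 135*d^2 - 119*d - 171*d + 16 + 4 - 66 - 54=-18*d^3 - 208*d^2 - 290*d - 100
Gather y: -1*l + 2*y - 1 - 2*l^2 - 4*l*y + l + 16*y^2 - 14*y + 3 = -2*l^2 + 16*y^2 + y*(-4*l - 12) + 2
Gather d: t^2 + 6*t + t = t^2 + 7*t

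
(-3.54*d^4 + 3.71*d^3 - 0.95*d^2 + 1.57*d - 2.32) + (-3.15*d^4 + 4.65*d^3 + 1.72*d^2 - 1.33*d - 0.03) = -6.69*d^4 + 8.36*d^3 + 0.77*d^2 + 0.24*d - 2.35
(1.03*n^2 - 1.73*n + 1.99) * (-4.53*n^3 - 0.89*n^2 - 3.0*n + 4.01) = -4.6659*n^5 + 6.9202*n^4 - 10.565*n^3 + 7.5492*n^2 - 12.9073*n + 7.9799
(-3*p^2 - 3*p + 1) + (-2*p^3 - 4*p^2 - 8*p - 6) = -2*p^3 - 7*p^2 - 11*p - 5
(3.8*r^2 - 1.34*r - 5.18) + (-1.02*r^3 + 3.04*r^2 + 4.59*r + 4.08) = -1.02*r^3 + 6.84*r^2 + 3.25*r - 1.1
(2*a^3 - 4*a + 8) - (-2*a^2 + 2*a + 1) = 2*a^3 + 2*a^2 - 6*a + 7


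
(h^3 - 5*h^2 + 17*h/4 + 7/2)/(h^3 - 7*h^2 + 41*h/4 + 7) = (h - 2)/(h - 4)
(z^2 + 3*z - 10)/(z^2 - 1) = (z^2 + 3*z - 10)/(z^2 - 1)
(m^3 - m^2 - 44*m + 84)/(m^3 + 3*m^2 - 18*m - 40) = (m^3 - m^2 - 44*m + 84)/(m^3 + 3*m^2 - 18*m - 40)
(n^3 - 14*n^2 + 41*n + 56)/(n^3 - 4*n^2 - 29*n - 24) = (n - 7)/(n + 3)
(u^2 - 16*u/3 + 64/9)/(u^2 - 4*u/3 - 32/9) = (3*u - 8)/(3*u + 4)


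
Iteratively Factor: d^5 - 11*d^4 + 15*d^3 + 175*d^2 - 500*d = (d - 5)*(d^4 - 6*d^3 - 15*d^2 + 100*d) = (d - 5)*(d + 4)*(d^3 - 10*d^2 + 25*d) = (d - 5)^2*(d + 4)*(d^2 - 5*d) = (d - 5)^3*(d + 4)*(d)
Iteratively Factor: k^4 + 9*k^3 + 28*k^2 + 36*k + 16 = (k + 2)*(k^3 + 7*k^2 + 14*k + 8) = (k + 2)^2*(k^2 + 5*k + 4) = (k + 2)^2*(k + 4)*(k + 1)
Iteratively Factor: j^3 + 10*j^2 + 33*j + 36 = (j + 3)*(j^2 + 7*j + 12) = (j + 3)^2*(j + 4)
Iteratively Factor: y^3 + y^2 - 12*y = (y - 3)*(y^2 + 4*y) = (y - 3)*(y + 4)*(y)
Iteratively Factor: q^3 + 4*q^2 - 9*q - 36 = (q - 3)*(q^2 + 7*q + 12) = (q - 3)*(q + 4)*(q + 3)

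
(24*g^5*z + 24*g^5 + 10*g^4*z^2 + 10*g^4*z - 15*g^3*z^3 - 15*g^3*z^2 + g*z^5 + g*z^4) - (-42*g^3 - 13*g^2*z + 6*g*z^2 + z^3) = 24*g^5*z + 24*g^5 + 10*g^4*z^2 + 10*g^4*z - 15*g^3*z^3 - 15*g^3*z^2 + 42*g^3 + 13*g^2*z + g*z^5 + g*z^4 - 6*g*z^2 - z^3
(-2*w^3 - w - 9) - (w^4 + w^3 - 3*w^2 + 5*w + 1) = -w^4 - 3*w^3 + 3*w^2 - 6*w - 10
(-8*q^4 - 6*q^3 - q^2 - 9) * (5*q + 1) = -40*q^5 - 38*q^4 - 11*q^3 - q^2 - 45*q - 9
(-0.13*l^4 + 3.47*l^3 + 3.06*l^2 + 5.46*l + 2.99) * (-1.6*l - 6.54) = 0.208*l^5 - 4.7018*l^4 - 27.5898*l^3 - 28.7484*l^2 - 40.4924*l - 19.5546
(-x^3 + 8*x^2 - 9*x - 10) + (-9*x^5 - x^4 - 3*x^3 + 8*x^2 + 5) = -9*x^5 - x^4 - 4*x^3 + 16*x^2 - 9*x - 5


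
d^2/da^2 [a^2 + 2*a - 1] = 2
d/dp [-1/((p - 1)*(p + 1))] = 2*p/((p - 1)^2*(p + 1)^2)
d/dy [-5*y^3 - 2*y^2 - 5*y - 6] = -15*y^2 - 4*y - 5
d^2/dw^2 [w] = 0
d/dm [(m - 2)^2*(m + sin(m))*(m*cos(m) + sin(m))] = (m - 2)*((2 - m)*(m + sin(m))*(m*sin(m) - 2*cos(m)) + (m - 2)*(m*cos(m) + sin(m))*(cos(m) + 1) + 2*(m + sin(m))*(m*cos(m) + sin(m)))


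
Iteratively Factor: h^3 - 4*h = (h + 2)*(h^2 - 2*h) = (h - 2)*(h + 2)*(h)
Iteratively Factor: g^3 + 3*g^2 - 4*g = (g - 1)*(g^2 + 4*g) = g*(g - 1)*(g + 4)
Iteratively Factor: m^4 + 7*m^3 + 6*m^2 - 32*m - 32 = (m + 4)*(m^3 + 3*m^2 - 6*m - 8) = (m + 4)^2*(m^2 - m - 2) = (m - 2)*(m + 4)^2*(m + 1)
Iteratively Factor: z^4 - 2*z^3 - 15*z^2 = (z - 5)*(z^3 + 3*z^2) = (z - 5)*(z + 3)*(z^2) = z*(z - 5)*(z + 3)*(z)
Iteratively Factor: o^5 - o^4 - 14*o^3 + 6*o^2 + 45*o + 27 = (o - 3)*(o^4 + 2*o^3 - 8*o^2 - 18*o - 9) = (o - 3)*(o + 1)*(o^3 + o^2 - 9*o - 9) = (o - 3)*(o + 1)^2*(o^2 - 9) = (o - 3)*(o + 1)^2*(o + 3)*(o - 3)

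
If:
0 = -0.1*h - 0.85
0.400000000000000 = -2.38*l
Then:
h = -8.50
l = -0.17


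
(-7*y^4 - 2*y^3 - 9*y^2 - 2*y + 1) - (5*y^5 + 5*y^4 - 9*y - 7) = -5*y^5 - 12*y^4 - 2*y^3 - 9*y^2 + 7*y + 8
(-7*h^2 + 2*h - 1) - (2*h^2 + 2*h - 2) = 1 - 9*h^2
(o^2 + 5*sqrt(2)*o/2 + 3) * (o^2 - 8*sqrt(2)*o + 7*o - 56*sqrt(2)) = o^4 - 11*sqrt(2)*o^3/2 + 7*o^3 - 77*sqrt(2)*o^2/2 - 37*o^2 - 259*o - 24*sqrt(2)*o - 168*sqrt(2)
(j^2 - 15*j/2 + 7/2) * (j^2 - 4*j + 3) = j^4 - 23*j^3/2 + 73*j^2/2 - 73*j/2 + 21/2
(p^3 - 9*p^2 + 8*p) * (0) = 0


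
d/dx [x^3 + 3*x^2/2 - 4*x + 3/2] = 3*x^2 + 3*x - 4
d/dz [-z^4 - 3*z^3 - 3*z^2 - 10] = z*(-4*z^2 - 9*z - 6)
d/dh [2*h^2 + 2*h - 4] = 4*h + 2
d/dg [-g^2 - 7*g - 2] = -2*g - 7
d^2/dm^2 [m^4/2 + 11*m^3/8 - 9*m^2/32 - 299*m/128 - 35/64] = 6*m^2 + 33*m/4 - 9/16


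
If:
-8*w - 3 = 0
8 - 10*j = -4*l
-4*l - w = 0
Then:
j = 67/80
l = 3/32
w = -3/8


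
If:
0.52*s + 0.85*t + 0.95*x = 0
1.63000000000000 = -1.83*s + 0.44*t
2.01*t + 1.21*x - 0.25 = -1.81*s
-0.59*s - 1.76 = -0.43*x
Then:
No Solution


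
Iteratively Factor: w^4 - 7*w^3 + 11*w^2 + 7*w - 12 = (w - 1)*(w^3 - 6*w^2 + 5*w + 12) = (w - 4)*(w - 1)*(w^2 - 2*w - 3) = (w - 4)*(w - 1)*(w + 1)*(w - 3)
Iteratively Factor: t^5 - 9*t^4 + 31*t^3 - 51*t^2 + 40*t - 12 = (t - 1)*(t^4 - 8*t^3 + 23*t^2 - 28*t + 12) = (t - 2)*(t - 1)*(t^3 - 6*t^2 + 11*t - 6) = (t - 2)^2*(t - 1)*(t^2 - 4*t + 3) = (t - 2)^2*(t - 1)^2*(t - 3)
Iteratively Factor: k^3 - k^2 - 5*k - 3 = (k - 3)*(k^2 + 2*k + 1) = (k - 3)*(k + 1)*(k + 1)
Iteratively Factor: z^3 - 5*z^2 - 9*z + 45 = (z - 3)*(z^2 - 2*z - 15) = (z - 3)*(z + 3)*(z - 5)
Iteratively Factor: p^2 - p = (p - 1)*(p)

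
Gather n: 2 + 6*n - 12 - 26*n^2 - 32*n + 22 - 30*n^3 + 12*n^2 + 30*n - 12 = -30*n^3 - 14*n^2 + 4*n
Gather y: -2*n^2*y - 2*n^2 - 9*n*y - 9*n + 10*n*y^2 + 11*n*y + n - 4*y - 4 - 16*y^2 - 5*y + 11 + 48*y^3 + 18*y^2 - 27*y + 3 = -2*n^2 - 8*n + 48*y^3 + y^2*(10*n + 2) + y*(-2*n^2 + 2*n - 36) + 10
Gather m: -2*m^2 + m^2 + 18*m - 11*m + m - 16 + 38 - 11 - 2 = -m^2 + 8*m + 9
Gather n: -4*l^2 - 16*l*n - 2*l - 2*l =-4*l^2 - 16*l*n - 4*l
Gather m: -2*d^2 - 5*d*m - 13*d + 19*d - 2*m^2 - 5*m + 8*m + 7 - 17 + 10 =-2*d^2 + 6*d - 2*m^2 + m*(3 - 5*d)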